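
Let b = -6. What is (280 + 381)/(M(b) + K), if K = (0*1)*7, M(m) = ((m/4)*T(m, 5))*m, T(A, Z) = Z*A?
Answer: -661/270 ≈ -2.4481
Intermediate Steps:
T(A, Z) = A*Z
M(m) = 5*m³/4 (M(m) = ((m/4)*(m*5))*m = ((m*(¼))*(5*m))*m = ((m/4)*(5*m))*m = (5*m²/4)*m = 5*m³/4)
K = 0 (K = 0*7 = 0)
(280 + 381)/(M(b) + K) = (280 + 381)/((5/4)*(-6)³ + 0) = 661/((5/4)*(-216) + 0) = 661/(-270 + 0) = 661/(-270) = 661*(-1/270) = -661/270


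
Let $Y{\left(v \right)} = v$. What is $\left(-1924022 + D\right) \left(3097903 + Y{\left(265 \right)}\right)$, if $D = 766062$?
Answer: $-3587554617280$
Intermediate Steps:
$\left(-1924022 + D\right) \left(3097903 + Y{\left(265 \right)}\right) = \left(-1924022 + 766062\right) \left(3097903 + 265\right) = \left(-1157960\right) 3098168 = -3587554617280$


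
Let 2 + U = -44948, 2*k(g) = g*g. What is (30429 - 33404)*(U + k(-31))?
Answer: 264593525/2 ≈ 1.3230e+8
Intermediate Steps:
k(g) = g²/2 (k(g) = (g*g)/2 = g²/2)
U = -44950 (U = -2 - 44948 = -44950)
(30429 - 33404)*(U + k(-31)) = (30429 - 33404)*(-44950 + (½)*(-31)²) = -2975*(-44950 + (½)*961) = -2975*(-44950 + 961/2) = -2975*(-88939/2) = 264593525/2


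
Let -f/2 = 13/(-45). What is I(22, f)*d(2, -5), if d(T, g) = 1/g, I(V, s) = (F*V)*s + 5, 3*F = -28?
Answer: 15341/675 ≈ 22.727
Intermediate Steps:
F = -28/3 (F = (⅓)*(-28) = -28/3 ≈ -9.3333)
f = 26/45 (f = -26/(-45) = -26*(-1)/45 = -2*(-13/45) = 26/45 ≈ 0.57778)
I(V, s) = 5 - 28*V*s/3 (I(V, s) = (-28*V/3)*s + 5 = -28*V*s/3 + 5 = 5 - 28*V*s/3)
I(22, f)*d(2, -5) = (5 - 28/3*22*26/45)/(-5) = (5 - 16016/135)*(-⅕) = -15341/135*(-⅕) = 15341/675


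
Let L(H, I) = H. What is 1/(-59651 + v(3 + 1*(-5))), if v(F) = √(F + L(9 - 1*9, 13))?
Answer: -59651/3558241803 - I*√2/3558241803 ≈ -1.6764e-5 - 3.9745e-10*I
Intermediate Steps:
v(F) = √F (v(F) = √(F + (9 - 1*9)) = √(F + (9 - 9)) = √(F + 0) = √F)
1/(-59651 + v(3 + 1*(-5))) = 1/(-59651 + √(3 + 1*(-5))) = 1/(-59651 + √(3 - 5)) = 1/(-59651 + √(-2)) = 1/(-59651 + I*√2)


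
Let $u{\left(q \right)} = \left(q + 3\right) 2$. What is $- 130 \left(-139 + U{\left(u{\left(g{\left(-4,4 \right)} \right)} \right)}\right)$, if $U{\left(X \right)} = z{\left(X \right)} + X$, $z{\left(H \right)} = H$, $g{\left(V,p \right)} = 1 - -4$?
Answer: $13910$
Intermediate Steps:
$g{\left(V,p \right)} = 5$ ($g{\left(V,p \right)} = 1 + 4 = 5$)
$u{\left(q \right)} = 6 + 2 q$ ($u{\left(q \right)} = \left(3 + q\right) 2 = 6 + 2 q$)
$U{\left(X \right)} = 2 X$ ($U{\left(X \right)} = X + X = 2 X$)
$- 130 \left(-139 + U{\left(u{\left(g{\left(-4,4 \right)} \right)} \right)}\right) = - 130 \left(-139 + 2 \left(6 + 2 \cdot 5\right)\right) = - 130 \left(-139 + 2 \left(6 + 10\right)\right) = - 130 \left(-139 + 2 \cdot 16\right) = - 130 \left(-139 + 32\right) = \left(-130\right) \left(-107\right) = 13910$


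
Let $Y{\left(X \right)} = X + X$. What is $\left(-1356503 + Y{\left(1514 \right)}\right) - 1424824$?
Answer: $-2778299$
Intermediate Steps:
$Y{\left(X \right)} = 2 X$
$\left(-1356503 + Y{\left(1514 \right)}\right) - 1424824 = \left(-1356503 + 2 \cdot 1514\right) - 1424824 = \left(-1356503 + 3028\right) - 1424824 = -1353475 - 1424824 = -2778299$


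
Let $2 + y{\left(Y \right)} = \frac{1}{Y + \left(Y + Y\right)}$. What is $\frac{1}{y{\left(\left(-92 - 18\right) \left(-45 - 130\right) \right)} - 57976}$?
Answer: $- \frac{57750}{3348229499} \approx -1.7248 \cdot 10^{-5}$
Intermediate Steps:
$y{\left(Y \right)} = -2 + \frac{1}{3 Y}$ ($y{\left(Y \right)} = -2 + \frac{1}{Y + \left(Y + Y\right)} = -2 + \frac{1}{Y + 2 Y} = -2 + \frac{1}{3 Y}$)
$\frac{1}{y{\left(\left(-92 - 18\right) \left(-45 - 130\right) \right)} - 57976} = \frac{1}{\left(-2 + \frac{1}{3 \left(-92 - 18\right) \left(-45 - 130\right)}\right) - 57976} = \frac{1}{\left(-2 + \frac{1}{3 \left(\left(-110\right) \left(-175\right)\right)}\right) - 57976} = \frac{1}{\left(-2 + \frac{1}{3 \cdot 19250}\right) - 57976} = \frac{1}{\left(-2 + \frac{1}{3} \cdot \frac{1}{19250}\right) - 57976} = \frac{1}{\left(-2 + \frac{1}{57750}\right) - 57976} = \frac{1}{- \frac{115499}{57750} - 57976} = \frac{1}{- \frac{3348229499}{57750}} = - \frac{57750}{3348229499}$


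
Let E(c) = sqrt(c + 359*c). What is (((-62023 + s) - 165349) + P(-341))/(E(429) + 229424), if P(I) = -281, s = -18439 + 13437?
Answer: -513236930/506107859 + 697965*sqrt(4290)/26317608668 ≈ -1.0123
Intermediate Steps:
s = -5002
E(c) = 6*sqrt(10)*sqrt(c) (E(c) = sqrt(360*c) = 6*sqrt(10)*sqrt(c))
(((-62023 + s) - 165349) + P(-341))/(E(429) + 229424) = (((-62023 - 5002) - 165349) - 281)/(6*sqrt(10)*sqrt(429) + 229424) = ((-67025 - 165349) - 281)/(6*sqrt(4290) + 229424) = (-232374 - 281)/(229424 + 6*sqrt(4290)) = -232655/(229424 + 6*sqrt(4290))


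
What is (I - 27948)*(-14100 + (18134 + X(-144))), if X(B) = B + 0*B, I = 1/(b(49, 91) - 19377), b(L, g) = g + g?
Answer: -417367327858/3839 ≈ -1.0872e+8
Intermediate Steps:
b(L, g) = 2*g
I = -1/19195 (I = 1/(2*91 - 19377) = 1/(182 - 19377) = 1/(-19195) = -1/19195 ≈ -5.2097e-5)
X(B) = B (X(B) = B + 0 = B)
(I - 27948)*(-14100 + (18134 + X(-144))) = (-1/19195 - 27948)*(-14100 + (18134 - 144)) = -536461861*(-14100 + 17990)/19195 = -536461861/19195*3890 = -417367327858/3839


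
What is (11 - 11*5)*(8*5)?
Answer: -1760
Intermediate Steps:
(11 - 11*5)*(8*5) = (11 - 55)*40 = -44*40 = -1760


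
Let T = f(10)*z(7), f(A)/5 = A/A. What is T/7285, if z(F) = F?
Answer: 7/1457 ≈ 0.0048044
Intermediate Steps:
f(A) = 5 (f(A) = 5*(A/A) = 5*1 = 5)
T = 35 (T = 5*7 = 35)
T/7285 = 35/7285 = 35*(1/7285) = 7/1457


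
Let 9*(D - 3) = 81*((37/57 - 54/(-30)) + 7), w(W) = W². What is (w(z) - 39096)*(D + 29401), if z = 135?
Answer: -58469250789/95 ≈ -6.1547e+8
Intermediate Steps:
D = 8364/95 (D = 3 + (81*((37/57 - 54/(-30)) + 7))/9 = 3 + (81*((37*(1/57) - 54*(-1/30)) + 7))/9 = 3 + (81*((37/57 + 9/5) + 7))/9 = 3 + (81*(698/285 + 7))/9 = 3 + (81*(2693/285))/9 = 3 + (⅑)*(72711/95) = 3 + 8079/95 = 8364/95 ≈ 88.042)
(w(z) - 39096)*(D + 29401) = (135² - 39096)*(8364/95 + 29401) = (18225 - 39096)*(2801459/95) = -20871*2801459/95 = -58469250789/95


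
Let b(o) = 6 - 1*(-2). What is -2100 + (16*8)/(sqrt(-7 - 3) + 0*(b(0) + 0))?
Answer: -2100 - 64*I*sqrt(10)/5 ≈ -2100.0 - 40.477*I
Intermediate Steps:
b(o) = 8 (b(o) = 6 + 2 = 8)
-2100 + (16*8)/(sqrt(-7 - 3) + 0*(b(0) + 0)) = -2100 + (16*8)/(sqrt(-7 - 3) + 0*(8 + 0)) = -2100 + 128/(sqrt(-10) + 0*8) = -2100 + 128/(I*sqrt(10) + 0) = -2100 + 128/((I*sqrt(10))) = -2100 + 128*(-I*sqrt(10)/10) = -2100 - 64*I*sqrt(10)/5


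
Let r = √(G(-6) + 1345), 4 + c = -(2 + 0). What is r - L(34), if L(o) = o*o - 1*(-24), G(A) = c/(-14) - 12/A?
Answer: -1180 + 6*√1834/7 ≈ -1143.3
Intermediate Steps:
c = -6 (c = -4 - (2 + 0) = -4 - 1*2 = -4 - 2 = -6)
G(A) = 3/7 - 12/A (G(A) = -6/(-14) - 12/A = -6*(-1/14) - 12/A = 3/7 - 12/A)
L(o) = 24 + o² (L(o) = o² + 24 = 24 + o²)
r = 6*√1834/7 (r = √((3/7 - 12/(-6)) + 1345) = √((3/7 - 12*(-⅙)) + 1345) = √((3/7 + 2) + 1345) = √(17/7 + 1345) = √(9432/7) = 6*√1834/7 ≈ 36.707)
r - L(34) = 6*√1834/7 - (24 + 34²) = 6*√1834/7 - (24 + 1156) = 6*√1834/7 - 1*1180 = 6*√1834/7 - 1180 = -1180 + 6*√1834/7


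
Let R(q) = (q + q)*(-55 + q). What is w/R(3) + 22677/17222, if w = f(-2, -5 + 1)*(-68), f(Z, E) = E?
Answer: 298855/671658 ≈ 0.44495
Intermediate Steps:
w = 272 (w = (-5 + 1)*(-68) = -4*(-68) = 272)
R(q) = 2*q*(-55 + q) (R(q) = (2*q)*(-55 + q) = 2*q*(-55 + q))
w/R(3) + 22677/17222 = 272/((2*3*(-55 + 3))) + 22677/17222 = 272/((2*3*(-52))) + 22677*(1/17222) = 272/(-312) + 22677/17222 = 272*(-1/312) + 22677/17222 = -34/39 + 22677/17222 = 298855/671658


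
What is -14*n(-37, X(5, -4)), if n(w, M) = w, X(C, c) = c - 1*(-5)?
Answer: 518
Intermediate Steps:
X(C, c) = 5 + c (X(C, c) = c + 5 = 5 + c)
-14*n(-37, X(5, -4)) = -14*(-37) = 518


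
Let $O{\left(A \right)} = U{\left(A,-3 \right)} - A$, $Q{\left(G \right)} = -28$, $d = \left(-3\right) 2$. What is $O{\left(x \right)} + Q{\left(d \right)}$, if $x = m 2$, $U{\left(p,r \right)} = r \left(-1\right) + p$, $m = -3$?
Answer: $-25$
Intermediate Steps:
$U{\left(p,r \right)} = p - r$ ($U{\left(p,r \right)} = - r + p = p - r$)
$d = -6$
$x = -6$ ($x = \left(-3\right) 2 = -6$)
$O{\left(A \right)} = 3$ ($O{\left(A \right)} = \left(A - -3\right) - A = \left(A + 3\right) - A = \left(3 + A\right) - A = 3$)
$O{\left(x \right)} + Q{\left(d \right)} = 3 - 28 = -25$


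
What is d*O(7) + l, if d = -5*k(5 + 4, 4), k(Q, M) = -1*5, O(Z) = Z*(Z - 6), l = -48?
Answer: 127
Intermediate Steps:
O(Z) = Z*(-6 + Z)
k(Q, M) = -5
d = 25 (d = -5*(-5) = 25)
d*O(7) + l = 25*(7*(-6 + 7)) - 48 = 25*(7*1) - 48 = 25*7 - 48 = 175 - 48 = 127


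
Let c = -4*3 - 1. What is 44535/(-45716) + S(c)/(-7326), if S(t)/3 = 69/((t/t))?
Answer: -1695589/1691492 ≈ -1.0024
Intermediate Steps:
c = -13 (c = -12 - 1 = -13)
S(t) = 207 (S(t) = 3*(69/((t/t))) = 3*(69/1) = 3*(69*1) = 3*69 = 207)
44535/(-45716) + S(c)/(-7326) = 44535/(-45716) + 207/(-7326) = 44535*(-1/45716) + 207*(-1/7326) = -44535/45716 - 23/814 = -1695589/1691492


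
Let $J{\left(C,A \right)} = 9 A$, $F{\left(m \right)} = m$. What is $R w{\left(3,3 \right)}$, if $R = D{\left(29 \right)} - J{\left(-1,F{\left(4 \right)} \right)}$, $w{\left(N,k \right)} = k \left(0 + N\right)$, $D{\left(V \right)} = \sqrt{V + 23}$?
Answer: $-324 + 18 \sqrt{13} \approx -259.1$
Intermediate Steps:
$D{\left(V \right)} = \sqrt{23 + V}$
$w{\left(N,k \right)} = N k$ ($w{\left(N,k \right)} = k N = N k$)
$R = -36 + 2 \sqrt{13}$ ($R = \sqrt{23 + 29} - 9 \cdot 4 = \sqrt{52} - 36 = 2 \sqrt{13} - 36 = -36 + 2 \sqrt{13} \approx -28.789$)
$R w{\left(3,3 \right)} = \left(-36 + 2 \sqrt{13}\right) 3 \cdot 3 = \left(-36 + 2 \sqrt{13}\right) 9 = -324 + 18 \sqrt{13}$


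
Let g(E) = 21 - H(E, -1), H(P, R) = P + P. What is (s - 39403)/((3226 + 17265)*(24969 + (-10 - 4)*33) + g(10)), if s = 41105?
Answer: 37/10916803 ≈ 3.3893e-6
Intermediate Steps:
H(P, R) = 2*P
g(E) = 21 - 2*E
(s - 39403)/((3226 + 17265)*(24969 + (-10 - 4)*33) + g(10)) = (41105 - 39403)/((3226 + 17265)*(24969 + (-10 - 4)*33) + (21 - 2*10)) = 1702/(20491*(24969 - 14*33) + (21 - 20)) = 1702/(20491*(24969 - 462) + 1) = 1702/(20491*24507 + 1) = 1702/(502172937 + 1) = 1702/502172938 = 1702*(1/502172938) = 37/10916803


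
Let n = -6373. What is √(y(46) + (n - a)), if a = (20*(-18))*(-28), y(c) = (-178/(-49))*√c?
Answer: √(-806197 + 178*√46)/7 ≈ 128.17*I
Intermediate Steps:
y(c) = 178*√c/49 (y(c) = (-178*(-1/49))*√c = 178*√c/49)
a = 10080 (a = -360*(-28) = 10080)
√(y(46) + (n - a)) = √(178*√46/49 + (-6373 - 1*10080)) = √(178*√46/49 + (-6373 - 10080)) = √(178*√46/49 - 16453) = √(-16453 + 178*√46/49)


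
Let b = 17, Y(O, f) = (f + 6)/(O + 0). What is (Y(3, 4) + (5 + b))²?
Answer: 5776/9 ≈ 641.78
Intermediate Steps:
Y(O, f) = (6 + f)/O
(Y(3, 4) + (5 + b))² = ((6 + 4)/3 + (5 + 17))² = ((⅓)*10 + 22)² = (10/3 + 22)² = (76/3)² = 5776/9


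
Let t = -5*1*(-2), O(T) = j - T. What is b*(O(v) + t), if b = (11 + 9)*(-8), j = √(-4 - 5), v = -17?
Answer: -4320 - 480*I ≈ -4320.0 - 480.0*I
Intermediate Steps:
j = 3*I (j = √(-9) = 3*I ≈ 3.0*I)
O(T) = -T + 3*I (O(T) = 3*I - T = -T + 3*I)
t = 10 (t = -5*(-2) = 10)
b = -160 (b = 20*(-8) = -160)
b*(O(v) + t) = -160*((-1*(-17) + 3*I) + 10) = -160*((17 + 3*I) + 10) = -160*(27 + 3*I) = -4320 - 480*I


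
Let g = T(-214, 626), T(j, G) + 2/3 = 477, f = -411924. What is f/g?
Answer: -1235772/1429 ≈ -864.78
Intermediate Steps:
T(j, G) = 1429/3 (T(j, G) = -2/3 + 477 = 1429/3)
g = 1429/3 ≈ 476.33
f/g = -411924/1429/3 = -411924*3/1429 = -1235772/1429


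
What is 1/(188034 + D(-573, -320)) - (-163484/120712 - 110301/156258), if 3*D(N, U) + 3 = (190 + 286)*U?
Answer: 333373486915363/161813839939233 ≈ 2.0602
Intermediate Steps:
D(N, U) = -1 + 476*U/3 (D(N, U) = -1 + ((190 + 286)*U)/3 = -1 + (476*U)/3 = -1 + 476*U/3)
1/(188034 + D(-573, -320)) - (-163484/120712 - 110301/156258) = 1/(188034 + (-1 + (476/3)*(-320))) - (-163484/120712 - 110301/156258) = 1/(188034 + (-1 - 152320/3)) - (-163484*1/120712 - 110301*1/156258) = 1/(188034 - 152323/3) - (-40871/30178 - 36767/52086) = 1/(411779/3) - 1*(-809590358/392962827) = 3/411779 + 809590358/392962827 = 333373486915363/161813839939233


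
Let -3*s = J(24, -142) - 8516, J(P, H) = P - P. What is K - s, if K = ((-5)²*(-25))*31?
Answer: -66641/3 ≈ -22214.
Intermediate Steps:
J(P, H) = 0
K = -19375 (K = (25*(-25))*31 = -625*31 = -19375)
s = 8516/3 (s = -(0 - 8516)/3 = -⅓*(-8516) = 8516/3 ≈ 2838.7)
K - s = -19375 - 1*8516/3 = -19375 - 8516/3 = -66641/3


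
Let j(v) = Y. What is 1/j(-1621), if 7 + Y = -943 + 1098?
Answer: 1/148 ≈ 0.0067568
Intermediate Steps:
Y = 148 (Y = -7 + (-943 + 1098) = -7 + 155 = 148)
j(v) = 148
1/j(-1621) = 1/148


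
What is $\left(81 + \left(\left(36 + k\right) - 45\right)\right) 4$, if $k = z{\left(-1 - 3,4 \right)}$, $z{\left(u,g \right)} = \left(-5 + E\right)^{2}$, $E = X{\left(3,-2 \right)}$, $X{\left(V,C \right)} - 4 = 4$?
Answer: $324$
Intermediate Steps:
$X{\left(V,C \right)} = 8$ ($X{\left(V,C \right)} = 4 + 4 = 8$)
$E = 8$
$z{\left(u,g \right)} = 9$ ($z{\left(u,g \right)} = \left(-5 + 8\right)^{2} = 3^{2} = 9$)
$k = 9$
$\left(81 + \left(\left(36 + k\right) - 45\right)\right) 4 = \left(81 + \left(\left(36 + 9\right) - 45\right)\right) 4 = \left(81 + \left(45 - 45\right)\right) 4 = \left(81 + 0\right) 4 = 81 \cdot 4 = 324$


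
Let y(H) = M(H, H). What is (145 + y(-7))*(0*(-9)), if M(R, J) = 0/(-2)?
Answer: 0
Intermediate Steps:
M(R, J) = 0 (M(R, J) = 0*(-1/2) = 0)
y(H) = 0
(145 + y(-7))*(0*(-9)) = (145 + 0)*(0*(-9)) = 145*0 = 0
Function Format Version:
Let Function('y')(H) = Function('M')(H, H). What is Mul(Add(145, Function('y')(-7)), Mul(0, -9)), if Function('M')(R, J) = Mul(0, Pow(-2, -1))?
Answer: 0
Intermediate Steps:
Function('M')(R, J) = 0 (Function('M')(R, J) = Mul(0, Rational(-1, 2)) = 0)
Function('y')(H) = 0
Mul(Add(145, Function('y')(-7)), Mul(0, -9)) = Mul(Add(145, 0), Mul(0, -9)) = Mul(145, 0) = 0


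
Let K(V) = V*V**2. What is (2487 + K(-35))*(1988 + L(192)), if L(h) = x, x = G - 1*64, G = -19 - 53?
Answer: -74798576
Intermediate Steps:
G = -72
K(V) = V**3
x = -136 (x = -72 - 1*64 = -72 - 64 = -136)
L(h) = -136
(2487 + K(-35))*(1988 + L(192)) = (2487 + (-35)**3)*(1988 - 136) = (2487 - 42875)*1852 = -40388*1852 = -74798576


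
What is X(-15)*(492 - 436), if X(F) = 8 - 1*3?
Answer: 280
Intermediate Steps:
X(F) = 5 (X(F) = 8 - 3 = 5)
X(-15)*(492 - 436) = 5*(492 - 436) = 5*56 = 280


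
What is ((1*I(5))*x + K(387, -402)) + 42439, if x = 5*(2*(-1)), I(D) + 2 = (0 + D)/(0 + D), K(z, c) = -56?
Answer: 42393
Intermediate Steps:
I(D) = -1 (I(D) = -2 + (0 + D)/(0 + D) = -2 + D/D = -2 + 1 = -1)
x = -10 (x = 5*(-2) = -10)
((1*I(5))*x + K(387, -402)) + 42439 = ((1*(-1))*(-10) - 56) + 42439 = (-1*(-10) - 56) + 42439 = (10 - 56) + 42439 = -46 + 42439 = 42393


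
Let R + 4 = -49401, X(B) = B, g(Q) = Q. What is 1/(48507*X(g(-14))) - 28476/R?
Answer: 19337945243/33550836690 ≈ 0.57638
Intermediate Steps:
R = -49405 (R = -4 - 49401 = -49405)
1/(48507*X(g(-14))) - 28476/R = 1/(48507*(-14)) - 28476/(-49405) = (1/48507)*(-1/14) - 28476*(-1/49405) = -1/679098 + 28476/49405 = 19337945243/33550836690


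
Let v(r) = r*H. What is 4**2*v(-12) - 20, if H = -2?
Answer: 364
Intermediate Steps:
v(r) = -2*r (v(r) = r*(-2) = -2*r)
4**2*v(-12) - 20 = 4**2*(-2*(-12)) - 20 = 16*24 - 20 = 384 - 20 = 364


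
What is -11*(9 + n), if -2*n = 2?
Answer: -88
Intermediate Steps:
n = -1 (n = -½*2 = -1)
-11*(9 + n) = -11*(9 - 1) = -11*8 = -88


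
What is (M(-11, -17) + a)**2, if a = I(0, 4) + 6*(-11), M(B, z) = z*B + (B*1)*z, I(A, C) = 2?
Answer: 96100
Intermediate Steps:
M(B, z) = 2*B*z (M(B, z) = B*z + B*z = 2*B*z)
a = -64 (a = 2 + 6*(-11) = 2 - 66 = -64)
(M(-11, -17) + a)**2 = (2*(-11)*(-17) - 64)**2 = (374 - 64)**2 = 310**2 = 96100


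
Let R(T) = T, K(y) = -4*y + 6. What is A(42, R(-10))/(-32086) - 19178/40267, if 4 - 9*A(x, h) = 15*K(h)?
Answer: -2755242305/5814031329 ≈ -0.47390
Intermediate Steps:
K(y) = 6 - 4*y
A(x, h) = -86/9 + 20*h/3 (A(x, h) = 4/9 - 5*(6 - 4*h)/3 = 4/9 - (90 - 60*h)/9 = 4/9 + (-10 + 20*h/3) = -86/9 + 20*h/3)
A(42, R(-10))/(-32086) - 19178/40267 = (-86/9 + (20/3)*(-10))/(-32086) - 19178/40267 = (-86/9 - 200/3)*(-1/32086) - 19178*1/40267 = -686/9*(-1/32086) - 19178/40267 = 343/144387 - 19178/40267 = -2755242305/5814031329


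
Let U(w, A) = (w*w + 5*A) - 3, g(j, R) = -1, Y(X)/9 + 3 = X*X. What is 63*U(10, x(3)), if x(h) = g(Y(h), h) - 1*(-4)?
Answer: 7056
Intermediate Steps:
Y(X) = -27 + 9*X² (Y(X) = -27 + 9*(X*X) = -27 + 9*X²)
x(h) = 3 (x(h) = -1 - 1*(-4) = -1 + 4 = 3)
U(w, A) = -3 + w² + 5*A (U(w, A) = (w² + 5*A) - 3 = -3 + w² + 5*A)
63*U(10, x(3)) = 63*(-3 + 10² + 5*3) = 63*(-3 + 100 + 15) = 63*112 = 7056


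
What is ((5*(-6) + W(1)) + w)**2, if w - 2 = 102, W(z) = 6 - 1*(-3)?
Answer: 6889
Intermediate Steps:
W(z) = 9 (W(z) = 6 + 3 = 9)
w = 104 (w = 2 + 102 = 104)
((5*(-6) + W(1)) + w)**2 = ((5*(-6) + 9) + 104)**2 = ((-30 + 9) + 104)**2 = (-21 + 104)**2 = 83**2 = 6889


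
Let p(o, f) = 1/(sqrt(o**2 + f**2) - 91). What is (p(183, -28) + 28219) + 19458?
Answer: 1239220675/25992 + sqrt(34273)/25992 ≈ 47677.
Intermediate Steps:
p(o, f) = 1/(-91 + sqrt(f**2 + o**2)) (p(o, f) = 1/(sqrt(f**2 + o**2) - 91) = 1/(-91 + sqrt(f**2 + o**2)))
(p(183, -28) + 28219) + 19458 = (1/(-91 + sqrt((-28)**2 + 183**2)) + 28219) + 19458 = (1/(-91 + sqrt(784 + 33489)) + 28219) + 19458 = (1/(-91 + sqrt(34273)) + 28219) + 19458 = (28219 + 1/(-91 + sqrt(34273))) + 19458 = 47677 + 1/(-91 + sqrt(34273))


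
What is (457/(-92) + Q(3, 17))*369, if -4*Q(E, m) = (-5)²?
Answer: -95202/23 ≈ -4139.2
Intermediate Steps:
Q(E, m) = -25/4 (Q(E, m) = -¼*(-5)² = -¼*25 = -25/4)
(457/(-92) + Q(3, 17))*369 = (457/(-92) - 25/4)*369 = (457*(-1/92) - 25/4)*369 = (-457/92 - 25/4)*369 = -258/23*369 = -95202/23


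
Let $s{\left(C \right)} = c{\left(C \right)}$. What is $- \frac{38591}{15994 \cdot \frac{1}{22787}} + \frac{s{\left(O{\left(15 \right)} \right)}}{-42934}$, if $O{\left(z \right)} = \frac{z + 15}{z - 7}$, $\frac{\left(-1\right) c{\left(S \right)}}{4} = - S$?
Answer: $- \frac{9438751411297}{171671599} \approx -54981.0$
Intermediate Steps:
$c{\left(S \right)} = 4 S$ ($c{\left(S \right)} = - 4 \left(- S\right) = 4 S$)
$O{\left(z \right)} = \frac{15 + z}{-7 + z}$
$s{\left(C \right)} = 4 C$
$- \frac{38591}{15994 \cdot \frac{1}{22787}} + \frac{s{\left(O{\left(15 \right)} \right)}}{-42934} = - \frac{38591}{15994 \cdot \frac{1}{22787}} + \frac{4 \frac{15 + 15}{-7 + 15}}{-42934} = - \frac{38591}{15994 \cdot \frac{1}{22787}} + 4 \cdot \frac{1}{8} \cdot 30 \left(- \frac{1}{42934}\right) = - \frac{38591}{\frac{15994}{22787}} + 4 \cdot \frac{1}{8} \cdot 30 \left(- \frac{1}{42934}\right) = \left(-38591\right) \frac{22787}{15994} + 4 \cdot \frac{15}{4} \left(- \frac{1}{42934}\right) = - \frac{879373117}{15994} + 15 \left(- \frac{1}{42934}\right) = - \frac{879373117}{15994} - \frac{15}{42934} = - \frac{9438751411297}{171671599}$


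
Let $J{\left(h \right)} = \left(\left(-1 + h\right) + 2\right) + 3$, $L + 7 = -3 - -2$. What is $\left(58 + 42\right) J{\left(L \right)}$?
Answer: $-400$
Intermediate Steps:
$L = -8$ ($L = -7 - 1 = -8$)
$J{\left(h \right)} = 4 + h$ ($J{\left(h \right)} = \left(1 + h\right) + 3 = 4 + h$)
$\left(58 + 42\right) J{\left(L \right)} = \left(58 + 42\right) \left(4 - 8\right) = 100 \left(-4\right) = -400$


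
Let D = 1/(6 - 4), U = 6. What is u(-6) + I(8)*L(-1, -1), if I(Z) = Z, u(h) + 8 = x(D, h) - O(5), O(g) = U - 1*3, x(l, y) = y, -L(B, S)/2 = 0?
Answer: -17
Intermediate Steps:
L(B, S) = 0 (L(B, S) = -2*0 = 0)
D = ½ (D = 1/2 = ½ ≈ 0.50000)
O(g) = 3 (O(g) = 6 - 1*3 = 6 - 3 = 3)
u(h) = -11 + h (u(h) = -8 + (h - 1*3) = -8 + (h - 3) = -8 + (-3 + h) = -11 + h)
u(-6) + I(8)*L(-1, -1) = (-11 - 6) + 8*0 = -17 + 0 = -17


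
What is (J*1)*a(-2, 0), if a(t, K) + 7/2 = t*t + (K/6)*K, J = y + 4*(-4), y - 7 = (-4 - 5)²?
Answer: 36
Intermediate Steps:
y = 88 (y = 7 + (-4 - 5)² = 7 + (-9)² = 7 + 81 = 88)
J = 72 (J = 88 + 4*(-4) = 88 - 16 = 72)
a(t, K) = -7/2 + t² + K²/6 (a(t, K) = -7/2 + (t*t + (K/6)*K) = -7/2 + (t² + (K*(⅙))*K) = -7/2 + (t² + (K/6)*K) = -7/2 + (t² + K²/6) = -7/2 + t² + K²/6)
(J*1)*a(-2, 0) = (72*1)*(-7/2 + (-2)² + (⅙)*0²) = 72*(-7/2 + 4 + (⅙)*0) = 72*(-7/2 + 4 + 0) = 72*(½) = 36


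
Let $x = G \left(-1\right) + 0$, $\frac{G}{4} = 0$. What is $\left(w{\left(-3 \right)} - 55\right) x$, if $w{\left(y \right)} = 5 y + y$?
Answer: $0$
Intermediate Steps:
$G = 0$ ($G = 4 \cdot 0 = 0$)
$w{\left(y \right)} = 6 y$
$x = 0$ ($x = 0 \left(-1\right) + 0 = 0 + 0 = 0$)
$\left(w{\left(-3 \right)} - 55\right) x = \left(6 \left(-3\right) - 55\right) 0 = \left(-18 - 55\right) 0 = \left(-73\right) 0 = 0$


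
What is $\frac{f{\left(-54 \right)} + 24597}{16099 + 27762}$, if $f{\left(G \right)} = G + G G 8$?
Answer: $\frac{47871}{43861} \approx 1.0914$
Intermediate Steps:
$f{\left(G \right)} = G + 8 G^{2}$ ($f{\left(G \right)} = G + G^{2} \cdot 8 = G + 8 G^{2}$)
$\frac{f{\left(-54 \right)} + 24597}{16099 + 27762} = \frac{- 54 \left(1 + 8 \left(-54\right)\right) + 24597}{16099 + 27762} = \frac{- 54 \left(1 - 432\right) + 24597}{43861} = \left(\left(-54\right) \left(-431\right) + 24597\right) \frac{1}{43861} = \left(23274 + 24597\right) \frac{1}{43861} = 47871 \cdot \frac{1}{43861} = \frac{47871}{43861}$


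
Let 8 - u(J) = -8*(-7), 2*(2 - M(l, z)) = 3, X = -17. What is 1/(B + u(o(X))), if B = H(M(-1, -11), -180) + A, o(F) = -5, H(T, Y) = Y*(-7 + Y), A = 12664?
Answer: 1/46276 ≈ 2.1609e-5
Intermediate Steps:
M(l, z) = ½ (M(l, z) = 2 - ½*3 = 2 - 3/2 = ½)
u(J) = -48 (u(J) = 8 - (-8)*(-7) = 8 - 1*56 = 8 - 56 = -48)
B = 46324 (B = -180*(-7 - 180) + 12664 = -180*(-187) + 12664 = 33660 + 12664 = 46324)
1/(B + u(o(X))) = 1/(46324 - 48) = 1/46276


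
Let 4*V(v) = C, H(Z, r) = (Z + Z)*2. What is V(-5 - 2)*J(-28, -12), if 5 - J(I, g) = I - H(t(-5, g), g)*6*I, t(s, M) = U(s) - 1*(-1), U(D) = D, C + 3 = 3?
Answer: 0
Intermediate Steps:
C = 0 (C = -3 + 3 = 0)
t(s, M) = 1 + s (t(s, M) = s - 1*(-1) = s + 1 = 1 + s)
H(Z, r) = 4*Z (H(Z, r) = (2*Z)*2 = 4*Z)
V(v) = 0 (V(v) = (1/4)*0 = 0)
J(I, g) = 5 - 97*I (J(I, g) = 5 - (I - (4*(1 - 5))*6*I) = 5 - (I - (4*(-4))*6*I) = 5 - (I - (-16*6)*I) = 5 - (I - (-96)*I) = 5 - (I + 96*I) = 5 - 97*I)
V(-5 - 2)*J(-28, -12) = 0*(5 - 97*(-28)) = 0*(5 + 2716) = 0*2721 = 0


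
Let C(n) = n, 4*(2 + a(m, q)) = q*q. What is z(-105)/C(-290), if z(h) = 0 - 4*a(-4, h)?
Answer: 11017/290 ≈ 37.990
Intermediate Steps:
a(m, q) = -2 + q**2/4 (a(m, q) = -2 + (q*q)/4 = -2 + q**2/4)
z(h) = 8 - h**2 (z(h) = 0 - 4*(-2 + h**2/4) = 0 + (8 - h**2) = 8 - h**2)
z(-105)/C(-290) = (8 - 1*(-105)**2)/(-290) = (8 - 1*11025)*(-1/290) = (8 - 11025)*(-1/290) = -11017*(-1/290) = 11017/290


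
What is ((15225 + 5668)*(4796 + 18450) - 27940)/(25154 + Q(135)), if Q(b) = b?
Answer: 485650738/25289 ≈ 19204.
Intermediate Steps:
((15225 + 5668)*(4796 + 18450) - 27940)/(25154 + Q(135)) = ((15225 + 5668)*(4796 + 18450) - 27940)/(25154 + 135) = (20893*23246 - 27940)/25289 = (485678678 - 27940)*(1/25289) = 485650738*(1/25289) = 485650738/25289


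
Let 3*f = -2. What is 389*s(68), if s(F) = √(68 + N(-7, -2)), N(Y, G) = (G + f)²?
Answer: 10114/3 ≈ 3371.3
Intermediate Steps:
f = -⅔ (f = (⅓)*(-2) = -⅔ ≈ -0.66667)
N(Y, G) = (-⅔ + G)² (N(Y, G) = (G - ⅔)² = (-⅔ + G)²)
s(F) = 26/3 (s(F) = √(68 + (-2 + 3*(-2))²/9) = √(68 + (-2 - 6)²/9) = √(68 + (⅑)*(-8)²) = √(68 + (⅑)*64) = √(68 + 64/9) = √(676/9) = 26/3)
389*s(68) = 389*(26/3) = 10114/3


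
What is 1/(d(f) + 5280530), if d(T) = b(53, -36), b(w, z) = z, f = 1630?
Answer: 1/5280494 ≈ 1.8938e-7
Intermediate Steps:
d(T) = -36
1/(d(f) + 5280530) = 1/(-36 + 5280530) = 1/5280494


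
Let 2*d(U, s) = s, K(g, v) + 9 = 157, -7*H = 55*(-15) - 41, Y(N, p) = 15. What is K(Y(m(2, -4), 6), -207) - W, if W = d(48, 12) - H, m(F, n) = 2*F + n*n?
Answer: 1860/7 ≈ 265.71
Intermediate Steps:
m(F, n) = n² + 2*F (m(F, n) = 2*F + n² = n² + 2*F)
H = 866/7 (H = -(55*(-15) - 41)/7 = -(-825 - 41)/7 = -⅐*(-866) = 866/7 ≈ 123.71)
K(g, v) = 148 (K(g, v) = -9 + 157 = 148)
d(U, s) = s/2
W = -824/7 (W = (½)*12 - 1*866/7 = 6 - 866/7 = -824/7 ≈ -117.71)
K(Y(m(2, -4), 6), -207) - W = 148 - 1*(-824/7) = 148 + 824/7 = 1860/7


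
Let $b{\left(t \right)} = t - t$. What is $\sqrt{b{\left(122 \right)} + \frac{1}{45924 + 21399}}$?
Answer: $\frac{\sqrt{67323}}{67323} \approx 0.0038541$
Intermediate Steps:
$b{\left(t \right)} = 0$
$\sqrt{b{\left(122 \right)} + \frac{1}{45924 + 21399}} = \sqrt{0 + \frac{1}{45924 + 21399}} = \sqrt{0 + \frac{1}{67323}} = \sqrt{\frac{1}{67323}} = \frac{\sqrt{67323}}{67323}$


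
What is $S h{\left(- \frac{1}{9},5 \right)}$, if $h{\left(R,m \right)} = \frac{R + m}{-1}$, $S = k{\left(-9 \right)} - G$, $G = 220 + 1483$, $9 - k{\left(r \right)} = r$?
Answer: $\frac{74140}{9} \approx 8237.8$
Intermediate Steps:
$k{\left(r \right)} = 9 - r$
$G = 1703$
$S = -1685$ ($S = \left(9 - -9\right) - 1703 = \left(9 + 9\right) - 1703 = 18 - 1703 = -1685$)
$h{\left(R,m \right)} = - R - m$ ($h{\left(R,m \right)} = \left(R + m\right) \left(-1\right) = - R - m$)
$S h{\left(- \frac{1}{9},5 \right)} = - 1685 \left(- \frac{-1}{9} - 5\right) = - 1685 \left(\left(-1\right) \left(- \frac{1}{9}\right) - 5\right) = - 1685 \left(\frac{1}{9} - 5\right) = \left(-1685\right) \left(- \frac{44}{9}\right) = \frac{74140}{9}$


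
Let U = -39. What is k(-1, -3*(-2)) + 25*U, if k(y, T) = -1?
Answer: -976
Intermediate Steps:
k(-1, -3*(-2)) + 25*U = -1 + 25*(-39) = -1 - 975 = -976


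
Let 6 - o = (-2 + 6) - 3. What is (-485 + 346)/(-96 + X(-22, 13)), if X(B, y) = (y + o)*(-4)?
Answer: 139/168 ≈ 0.82738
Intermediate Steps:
o = 5 (o = 6 - ((-2 + 6) - 3) = 6 - (4 - 3) = 6 - 1*1 = 6 - 1 = 5)
X(B, y) = -20 - 4*y (X(B, y) = (y + 5)*(-4) = (5 + y)*(-4) = -20 - 4*y)
(-485 + 346)/(-96 + X(-22, 13)) = (-485 + 346)/(-96 + (-20 - 4*13)) = -139/(-96 + (-20 - 52)) = -139/(-96 - 72) = -139/(-168) = -139*(-1/168) = 139/168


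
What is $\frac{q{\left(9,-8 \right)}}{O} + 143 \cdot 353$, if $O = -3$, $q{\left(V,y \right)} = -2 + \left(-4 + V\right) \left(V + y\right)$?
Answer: $50478$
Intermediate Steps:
$\frac{q{\left(9,-8 \right)}}{O} + 143 \cdot 353 = \frac{-2 + 9^{2} - 36 - -32 + 9 \left(-8\right)}{-3} + 143 \cdot 353 = \left(-2 + 81 - 36 + 32 - 72\right) \left(- \frac{1}{3}\right) + 50479 = 3 \left(- \frac{1}{3}\right) + 50479 = -1 + 50479 = 50478$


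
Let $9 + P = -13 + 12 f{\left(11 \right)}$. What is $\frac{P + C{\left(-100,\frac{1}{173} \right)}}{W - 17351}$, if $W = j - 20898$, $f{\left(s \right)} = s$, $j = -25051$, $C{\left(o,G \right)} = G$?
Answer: $- \frac{19031}{10950900} \approx -0.0017378$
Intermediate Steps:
$P = 110$ ($P = -9 + \left(-13 + 12 \cdot 11\right) = -9 + \left(-13 + 132\right) = -9 + 119 = 110$)
$W = -45949$ ($W = -25051 - 20898 = -45949$)
$\frac{P + C{\left(-100,\frac{1}{173} \right)}}{W - 17351} = \frac{110 + \frac{1}{173}}{-45949 - 17351} = \frac{110 + \frac{1}{173}}{-63300} = \frac{19031}{173} \left(- \frac{1}{63300}\right) = - \frac{19031}{10950900}$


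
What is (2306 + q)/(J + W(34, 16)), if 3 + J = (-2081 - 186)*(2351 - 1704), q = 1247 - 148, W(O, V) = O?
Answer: -1135/488906 ≈ -0.0023215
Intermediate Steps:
q = 1099
J = -1466752 (J = -3 + (-2081 - 186)*(2351 - 1704) = -3 - 2267*647 = -3 - 1466749 = -1466752)
(2306 + q)/(J + W(34, 16)) = (2306 + 1099)/(-1466752 + 34) = 3405/(-1466718) = 3405*(-1/1466718) = -1135/488906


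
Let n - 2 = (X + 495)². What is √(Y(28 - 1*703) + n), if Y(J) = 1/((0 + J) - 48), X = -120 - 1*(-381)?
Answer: √298759486479/723 ≈ 756.00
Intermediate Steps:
X = 261 (X = -120 + 381 = 261)
Y(J) = 1/(-48 + J) (Y(J) = 1/(J - 48) = 1/(-48 + J))
n = 571538 (n = 2 + (261 + 495)² = 2 + 756² = 2 + 571536 = 571538)
√(Y(28 - 1*703) + n) = √(1/(-48 + (28 - 1*703)) + 571538) = √(1/(-48 + (28 - 703)) + 571538) = √(1/(-48 - 675) + 571538) = √(1/(-723) + 571538) = √(-1/723 + 571538) = √(413221973/723) = √298759486479/723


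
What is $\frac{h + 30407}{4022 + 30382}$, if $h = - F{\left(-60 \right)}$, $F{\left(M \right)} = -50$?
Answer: $\frac{30457}{34404} \approx 0.88527$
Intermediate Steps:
$h = 50$ ($h = \left(-1\right) \left(-50\right) = 50$)
$\frac{h + 30407}{4022 + 30382} = \frac{50 + 30407}{4022 + 30382} = \frac{30457}{34404}$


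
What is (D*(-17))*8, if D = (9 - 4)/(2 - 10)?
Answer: 85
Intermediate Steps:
D = -5/8 (D = 5/(-8) = 5*(-⅛) = -5/8 ≈ -0.62500)
(D*(-17))*8 = -5/8*(-17)*8 = (85/8)*8 = 85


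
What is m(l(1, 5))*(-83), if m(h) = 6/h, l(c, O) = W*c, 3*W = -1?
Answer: 1494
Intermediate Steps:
W = -⅓ (W = (⅓)*(-1) = -⅓ ≈ -0.33333)
l(c, O) = -c/3
m(l(1, 5))*(-83) = (6/((-⅓*1)))*(-83) = (6/(-⅓))*(-83) = (6*(-3))*(-83) = -18*(-83) = 1494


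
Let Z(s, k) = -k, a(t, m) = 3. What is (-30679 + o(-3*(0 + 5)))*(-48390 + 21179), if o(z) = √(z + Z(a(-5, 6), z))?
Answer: 834806269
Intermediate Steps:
o(z) = 0 (o(z) = √(z - z) = √0 = 0)
(-30679 + o(-3*(0 + 5)))*(-48390 + 21179) = (-30679 + 0)*(-48390 + 21179) = -30679*(-27211) = 834806269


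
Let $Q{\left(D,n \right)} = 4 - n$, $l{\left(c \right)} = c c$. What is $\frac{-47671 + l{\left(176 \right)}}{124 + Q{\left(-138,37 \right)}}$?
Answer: $- \frac{2385}{13} \approx -183.46$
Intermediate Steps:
$l{\left(c \right)} = c^{2}$
$\frac{-47671 + l{\left(176 \right)}}{124 + Q{\left(-138,37 \right)}} = \frac{-47671 + 176^{2}}{124 + \left(4 - 37\right)} = \frac{-47671 + 30976}{124 + \left(4 - 37\right)} = - \frac{16695}{124 - 33} = - \frac{16695}{91} = \left(-16695\right) \frac{1}{91} = - \frac{2385}{13}$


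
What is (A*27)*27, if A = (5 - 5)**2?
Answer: 0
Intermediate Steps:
A = 0 (A = 0**2 = 0)
(A*27)*27 = (0*27)*27 = 0*27 = 0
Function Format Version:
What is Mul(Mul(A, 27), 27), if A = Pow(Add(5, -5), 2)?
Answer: 0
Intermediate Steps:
A = 0 (A = Pow(0, 2) = 0)
Mul(Mul(A, 27), 27) = Mul(Mul(0, 27), 27) = Mul(0, 27) = 0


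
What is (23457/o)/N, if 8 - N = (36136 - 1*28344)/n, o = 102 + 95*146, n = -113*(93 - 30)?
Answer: 23855769/129229024 ≈ 0.18460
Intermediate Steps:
n = -7119 (n = -113*63 = -7119)
o = 13972 (o = 102 + 13870 = 13972)
N = 64744/7119 (N = 8 - (36136 - 1*28344)/(-7119) = 8 - (36136 - 28344)*(-1)/7119 = 8 - 7792*(-1)/7119 = 8 - 1*(-7792/7119) = 8 + 7792/7119 = 64744/7119 ≈ 9.0945)
(23457/o)/N = (23457/13972)/(64744/7119) = (23457*(1/13972))*(7119/64744) = (3351/1996)*(7119/64744) = 23855769/129229024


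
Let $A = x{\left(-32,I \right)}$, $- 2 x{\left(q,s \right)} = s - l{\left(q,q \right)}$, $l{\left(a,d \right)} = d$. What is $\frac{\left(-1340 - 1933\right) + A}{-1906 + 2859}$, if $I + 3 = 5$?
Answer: $- \frac{3290}{953} \approx -3.4523$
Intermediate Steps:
$I = 2$ ($I = -3 + 5 = 2$)
$x{\left(q,s \right)} = \frac{q}{2} - \frac{s}{2}$ ($x{\left(q,s \right)} = - \frac{s - q}{2} = \frac{q}{2} - \frac{s}{2}$)
$A = -17$ ($A = \frac{1}{2} \left(-32\right) - 1 = -16 - 1 = -17$)
$\frac{\left(-1340 - 1933\right) + A}{-1906 + 2859} = \frac{\left(-1340 - 1933\right) - 17}{-1906 + 2859} = \frac{-3273 - 17}{953} = \left(-3290\right) \frac{1}{953} = - \frac{3290}{953}$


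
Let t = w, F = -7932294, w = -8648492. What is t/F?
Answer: 4324246/3966147 ≈ 1.0903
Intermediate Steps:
t = -8648492
t/F = -8648492/(-7932294) = -8648492*(-1/7932294) = 4324246/3966147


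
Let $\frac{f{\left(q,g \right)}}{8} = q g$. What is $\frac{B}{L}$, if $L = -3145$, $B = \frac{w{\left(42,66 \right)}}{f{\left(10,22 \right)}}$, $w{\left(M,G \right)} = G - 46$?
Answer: $- \frac{1}{276760} \approx -3.6132 \cdot 10^{-6}$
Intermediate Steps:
$f{\left(q,g \right)} = 8 g q$ ($f{\left(q,g \right)} = 8 q g = 8 g q$)
$w{\left(M,G \right)} = -46 + G$ ($w{\left(M,G \right)} = G - 46 = -46 + G$)
$B = \frac{1}{88}$ ($B = \frac{-46 + 66}{8 \cdot 22 \cdot 10} = \frac{20}{1760} = 20 \cdot \frac{1}{1760} = \frac{1}{88} \approx 0.011364$)
$\frac{B}{L} = \frac{1}{88 \left(-3145\right)} = \frac{1}{88} \left(- \frac{1}{3145}\right) = - \frac{1}{276760}$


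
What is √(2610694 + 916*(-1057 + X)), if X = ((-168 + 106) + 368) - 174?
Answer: √1763394 ≈ 1327.9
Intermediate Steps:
X = 132 (X = (-62 + 368) - 174 = 306 - 174 = 132)
√(2610694 + 916*(-1057 + X)) = √(2610694 + 916*(-1057 + 132)) = √(2610694 + 916*(-925)) = √(2610694 - 847300) = √1763394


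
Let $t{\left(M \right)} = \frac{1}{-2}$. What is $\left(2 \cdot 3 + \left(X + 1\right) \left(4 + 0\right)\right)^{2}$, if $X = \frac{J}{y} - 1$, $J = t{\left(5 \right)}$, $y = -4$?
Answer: $\frac{169}{4} \approx 42.25$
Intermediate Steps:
$t{\left(M \right)} = - \frac{1}{2}$
$J = - \frac{1}{2} \approx -0.5$
$X = - \frac{7}{8}$ ($X = - \frac{1}{2 \left(-4\right)} - 1 = \left(- \frac{1}{2}\right) \left(- \frac{1}{4}\right) - 1 = \frac{1}{8} - 1 = - \frac{7}{8} \approx -0.875$)
$\left(2 \cdot 3 + \left(X + 1\right) \left(4 + 0\right)\right)^{2} = \left(2 \cdot 3 + \left(- \frac{7}{8} + 1\right) \left(4 + 0\right)\right)^{2} = \left(6 + \frac{1}{8} \cdot 4\right)^{2} = \left(6 + \frac{1}{2}\right)^{2} = \left(\frac{13}{2}\right)^{2} = \frac{169}{4}$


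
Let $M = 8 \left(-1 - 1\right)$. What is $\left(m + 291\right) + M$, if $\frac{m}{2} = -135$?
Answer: $5$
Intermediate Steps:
$m = -270$ ($m = 2 \left(-135\right) = -270$)
$M = -16$ ($M = 8 \left(-2\right) = -16$)
$\left(m + 291\right) + M = \left(-270 + 291\right) - 16 = 21 - 16 = 5$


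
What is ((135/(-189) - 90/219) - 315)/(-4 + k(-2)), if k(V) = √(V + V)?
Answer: 32308/511 + 16154*I/511 ≈ 63.225 + 31.613*I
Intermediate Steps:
k(V) = √2*√V (k(V) = √(2*V) = √2*√V)
((135/(-189) - 90/219) - 315)/(-4 + k(-2)) = ((135/(-189) - 90/219) - 315)/(-4 + √2*√(-2)) = ((135*(-1/189) - 90*1/219) - 315)/(-4 + √2*(I*√2)) = ((-5/7 - 30/73) - 315)/(-4 + 2*I) = (-575/511 - 315)*((-4 - 2*I)/20) = -8077*(-4 - 2*I)/511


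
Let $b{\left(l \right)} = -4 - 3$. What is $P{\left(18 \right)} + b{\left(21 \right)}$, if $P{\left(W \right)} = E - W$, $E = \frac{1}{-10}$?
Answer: $- \frac{251}{10} \approx -25.1$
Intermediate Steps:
$E = - \frac{1}{10} \approx -0.1$
$b{\left(l \right)} = -7$ ($b{\left(l \right)} = -4 - 3 = -7$)
$P{\left(W \right)} = - \frac{1}{10} - W$
$P{\left(18 \right)} + b{\left(21 \right)} = \left(- \frac{1}{10} - 18\right) - 7 = - \frac{181}{10} - 7 = - \frac{251}{10}$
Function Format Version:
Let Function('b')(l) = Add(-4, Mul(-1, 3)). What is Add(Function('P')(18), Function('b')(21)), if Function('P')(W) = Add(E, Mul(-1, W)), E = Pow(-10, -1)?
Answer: Rational(-251, 10) ≈ -25.100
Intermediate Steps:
E = Rational(-1, 10) ≈ -0.10000
Function('b')(l) = -7 (Function('b')(l) = Add(-4, -3) = -7)
Function('P')(W) = Add(Rational(-1, 10), Mul(-1, W))
Add(Function('P')(18), Function('b')(21)) = Add(Add(Rational(-1, 10), Mul(-1, 18)), -7) = Add(Add(Rational(-1, 10), -18), -7) = Add(Rational(-181, 10), -7) = Rational(-251, 10)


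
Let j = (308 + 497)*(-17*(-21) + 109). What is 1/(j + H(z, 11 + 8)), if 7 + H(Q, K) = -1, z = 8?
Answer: 1/375122 ≈ 2.6658e-6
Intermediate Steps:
H(Q, K) = -8 (H(Q, K) = -7 - 1 = -8)
j = 375130 (j = 805*(357 + 109) = 805*466 = 375130)
1/(j + H(z, 11 + 8)) = 1/(375130 - 8) = 1/375122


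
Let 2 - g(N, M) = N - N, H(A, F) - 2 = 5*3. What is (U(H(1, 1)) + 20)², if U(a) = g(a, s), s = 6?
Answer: 484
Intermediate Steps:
H(A, F) = 17 (H(A, F) = 2 + 5*3 = 2 + 15 = 17)
g(N, M) = 2 (g(N, M) = 2 - (N - N) = 2 - 1*0 = 2 + 0 = 2)
U(a) = 2
(U(H(1, 1)) + 20)² = (2 + 20)² = 22² = 484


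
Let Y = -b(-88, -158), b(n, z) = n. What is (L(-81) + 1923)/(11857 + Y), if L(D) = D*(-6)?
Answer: 2409/11945 ≈ 0.20167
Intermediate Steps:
L(D) = -6*D
Y = 88 (Y = -1*(-88) = 88)
(L(-81) + 1923)/(11857 + Y) = (-6*(-81) + 1923)/(11857 + 88) = (486 + 1923)/11945 = 2409*(1/11945) = 2409/11945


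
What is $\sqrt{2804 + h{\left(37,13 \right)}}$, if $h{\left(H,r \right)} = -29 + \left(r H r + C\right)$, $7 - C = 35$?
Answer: $30 \sqrt{10} \approx 94.868$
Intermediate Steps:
$C = -28$ ($C = 7 - 35 = -28$)
$h{\left(H,r \right)} = -57 + H r^{2}$ ($h{\left(H,r \right)} = -29 + \left(r H r - 28\right) = -29 + \left(H r r - 28\right) = -29 + \left(H r^{2} - 28\right) = -29 + \left(-28 + H r^{2}\right) = -57 + H r^{2}$)
$\sqrt{2804 + h{\left(37,13 \right)}} = \sqrt{2804 - \left(57 - 37 \cdot 13^{2}\right)} = \sqrt{2804 + \left(-57 + 37 \cdot 169\right)} = \sqrt{2804 + \left(-57 + 6253\right)} = \sqrt{2804 + 6196} = \sqrt{9000} = 30 \sqrt{10}$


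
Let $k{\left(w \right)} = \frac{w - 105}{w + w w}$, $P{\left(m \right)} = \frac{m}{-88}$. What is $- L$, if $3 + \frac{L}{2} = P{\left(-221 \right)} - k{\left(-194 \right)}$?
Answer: $\frac{791847}{823724} \approx 0.9613$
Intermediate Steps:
$P{\left(m \right)} = - \frac{m}{88}$ ($P{\left(m \right)} = m \left(- \frac{1}{88}\right) = - \frac{m}{88}$)
$k{\left(w \right)} = \frac{-105 + w}{w + w^{2}}$
$L = - \frac{791847}{823724}$ ($L = -6 + 2 \left(\left(- \frac{1}{88}\right) \left(-221\right) - \frac{-105 - 194}{\left(-194\right) \left(1 - 194\right)}\right) = -6 + 2 \left(\frac{221}{88} - \left(- \frac{1}{194}\right) \frac{1}{-193} \left(-299\right)\right) = -6 + 2 \left(\frac{221}{88} - \left(- \frac{1}{194}\right) \left(- \frac{1}{193}\right) \left(-299\right)\right) = -6 + 2 \left(\frac{221}{88} - - \frac{299}{37442}\right) = -6 + 2 \left(\frac{221}{88} + \frac{299}{37442}\right) = -6 + 2 \cdot \frac{4150497}{1647448} = -6 + \frac{4150497}{823724} = - \frac{791847}{823724} \approx -0.9613$)
$- L = \left(-1\right) \left(- \frac{791847}{823724}\right) = \frac{791847}{823724}$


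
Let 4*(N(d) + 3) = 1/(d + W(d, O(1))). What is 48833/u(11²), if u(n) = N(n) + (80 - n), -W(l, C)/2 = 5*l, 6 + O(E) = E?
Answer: -212716548/191665 ≈ -1109.8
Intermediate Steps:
O(E) = -6 + E
W(l, C) = -10*l
N(d) = -3 - 1/(36*d) (N(d) = -3 + 1/(4*(d - 10*d)) = -3 + 1/(4*((-9*d))) = -3 + (-1/(9*d))/4 = -3 - 1/(36*d))
u(n) = 77 - n - 1/(36*n) (u(n) = (-3 - 1/(36*n)) + (80 - n) = 77 - n - 1/(36*n))
48833/u(11²) = 48833/(77 - 1*11² - 1/(36*(11²))) = 48833/(77 - 1*121 - 1/36/121) = 48833/(77 - 121 - 1/36*1/121) = 48833/(77 - 121 - 1/4356) = 48833/(-191665/4356) = 48833*(-4356/191665) = -212716548/191665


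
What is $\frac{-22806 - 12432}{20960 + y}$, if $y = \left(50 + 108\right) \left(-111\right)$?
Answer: $- \frac{17619}{1711} \approx -10.297$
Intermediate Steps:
$y = -17538$ ($y = 158 \left(-111\right) = -17538$)
$\frac{-22806 - 12432}{20960 + y} = \frac{-22806 - 12432}{20960 - 17538} = - \frac{35238}{3422} = \left(-35238\right) \frac{1}{3422} = - \frac{17619}{1711}$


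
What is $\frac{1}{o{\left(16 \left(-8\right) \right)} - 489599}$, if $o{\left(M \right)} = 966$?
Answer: $- \frac{1}{488633} \approx -2.0465 \cdot 10^{-6}$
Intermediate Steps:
$\frac{1}{o{\left(16 \left(-8\right) \right)} - 489599} = \frac{1}{966 - 489599} = \frac{1}{-488633} = - \frac{1}{488633}$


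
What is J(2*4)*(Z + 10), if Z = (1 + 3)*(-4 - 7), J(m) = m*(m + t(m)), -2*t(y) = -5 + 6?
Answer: -2040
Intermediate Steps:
t(y) = -1/2 (t(y) = -(-5 + 6)/2 = -1/2*1 = -1/2)
J(m) = m*(-1/2 + m) (J(m) = m*(m - 1/2) = m*(-1/2 + m))
Z = -44 (Z = 4*(-11) = -44)
J(2*4)*(Z + 10) = ((2*4)*(-1/2 + 2*4))*(-44 + 10) = (8*(-1/2 + 8))*(-34) = (8*(15/2))*(-34) = 60*(-34) = -2040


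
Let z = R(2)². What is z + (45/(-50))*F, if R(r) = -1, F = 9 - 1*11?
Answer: 14/5 ≈ 2.8000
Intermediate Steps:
F = -2 (F = 9 - 11 = -2)
z = 1 (z = (-1)² = 1)
z + (45/(-50))*F = 1 + (45/(-50))*(-2) = 1 + (45*(-1/50))*(-2) = 1 - 9/10*(-2) = 1 + 9/5 = 14/5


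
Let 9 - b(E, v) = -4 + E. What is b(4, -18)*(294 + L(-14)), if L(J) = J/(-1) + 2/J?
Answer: 19395/7 ≈ 2770.7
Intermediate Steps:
b(E, v) = 13 - E (b(E, v) = 9 - (-4 + E) = 9 + (4 - E) = 13 - E)
L(J) = -J + 2/J (L(J) = J*(-1) + 2/J = -J + 2/J)
b(4, -18)*(294 + L(-14)) = (13 - 1*4)*(294 + (-1*(-14) + 2/(-14))) = (13 - 4)*(294 + (14 + 2*(-1/14))) = 9*(294 + (14 - 1/7)) = 9*(294 + 97/7) = 9*(2155/7) = 19395/7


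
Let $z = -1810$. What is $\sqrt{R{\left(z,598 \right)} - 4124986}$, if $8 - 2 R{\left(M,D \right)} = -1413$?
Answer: $\frac{i \sqrt{16497102}}{2} \approx 2030.8 i$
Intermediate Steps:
$R{\left(M,D \right)} = \frac{1421}{2}$ ($R{\left(M,D \right)} = 4 - - \frac{1413}{2} = 4 + \frac{1413}{2} = \frac{1421}{2}$)
$\sqrt{R{\left(z,598 \right)} - 4124986} = \sqrt{\frac{1421}{2} - 4124986} = \sqrt{- \frac{8248551}{2}} = \frac{i \sqrt{16497102}}{2}$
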